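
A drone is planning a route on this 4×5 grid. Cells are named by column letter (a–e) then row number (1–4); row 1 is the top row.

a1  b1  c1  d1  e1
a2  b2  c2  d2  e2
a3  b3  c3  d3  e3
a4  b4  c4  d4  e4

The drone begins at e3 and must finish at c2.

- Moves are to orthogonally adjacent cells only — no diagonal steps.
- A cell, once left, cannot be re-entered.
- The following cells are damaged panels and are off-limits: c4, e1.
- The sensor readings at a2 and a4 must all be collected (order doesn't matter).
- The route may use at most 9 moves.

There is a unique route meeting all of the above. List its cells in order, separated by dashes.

e3 - d3 - c3 - b3 - b4 - a4 - a3 - a2 - b2 - c2

The budget equals the shortest possible length, so every move has to be on a shortest route through the required cells.
Route from e3: 3× left (reaching b3), down to b4, left to a4, 2× up (reaching a2), 2× right (reaching c2) — 9 moves in all.
Check: all required cells visited; 9 ≤ 9 moves.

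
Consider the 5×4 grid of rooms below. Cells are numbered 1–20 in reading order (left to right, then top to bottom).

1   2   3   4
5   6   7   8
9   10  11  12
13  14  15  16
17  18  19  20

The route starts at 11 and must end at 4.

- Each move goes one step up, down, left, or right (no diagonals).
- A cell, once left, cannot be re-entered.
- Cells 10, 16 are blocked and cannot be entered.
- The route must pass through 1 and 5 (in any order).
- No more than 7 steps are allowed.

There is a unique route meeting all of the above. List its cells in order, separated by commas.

11, 7, 6, 5, 1, 2, 3, 4

Any route must reach 1 and 5 and still end at 4 within 7 moves, so the order of the required stops is forced.
Route from 11: up to 7, 2× left (reaching 5), up to 1, 3× right (reaching 4) — 7 moves in all.
Check: all required cells visited; 7 ≤ 7 moves.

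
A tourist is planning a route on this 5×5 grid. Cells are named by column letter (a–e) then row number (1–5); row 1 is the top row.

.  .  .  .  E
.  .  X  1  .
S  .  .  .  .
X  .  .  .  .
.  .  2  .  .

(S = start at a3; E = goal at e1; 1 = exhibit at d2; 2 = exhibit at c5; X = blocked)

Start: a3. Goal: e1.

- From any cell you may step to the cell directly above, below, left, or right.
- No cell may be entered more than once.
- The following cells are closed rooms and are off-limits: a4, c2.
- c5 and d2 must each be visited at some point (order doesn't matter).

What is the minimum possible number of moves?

10

Any route passes through c5 and d2 in some order between a3 and e1. Summing Manhattan distances along each leg and taking the cheapest ordering (a3 → c5 → d2 → e1) gives a lower bound of 4 + 4 + 2 = 10 moves.
A route of 10 moves achieves this: a3 → b3 → b4 → b5 → c5 → c4 → c3 → d3 → d2 → d1 → e1.
Since 10 matches the lower bound, it is optimal.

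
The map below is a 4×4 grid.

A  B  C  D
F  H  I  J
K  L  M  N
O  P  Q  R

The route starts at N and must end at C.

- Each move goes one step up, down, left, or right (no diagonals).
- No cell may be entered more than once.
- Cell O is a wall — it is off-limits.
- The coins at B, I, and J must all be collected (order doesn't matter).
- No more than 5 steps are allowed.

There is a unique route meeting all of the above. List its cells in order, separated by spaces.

N J I H B C

The budget equals the shortest possible length, so every move has to be on a shortest route through the required cells.
Route from N: up to J, 2× left (reaching H), up to B, right to C — 5 moves in all.
Check: all required cells visited; 5 ≤ 5 moves.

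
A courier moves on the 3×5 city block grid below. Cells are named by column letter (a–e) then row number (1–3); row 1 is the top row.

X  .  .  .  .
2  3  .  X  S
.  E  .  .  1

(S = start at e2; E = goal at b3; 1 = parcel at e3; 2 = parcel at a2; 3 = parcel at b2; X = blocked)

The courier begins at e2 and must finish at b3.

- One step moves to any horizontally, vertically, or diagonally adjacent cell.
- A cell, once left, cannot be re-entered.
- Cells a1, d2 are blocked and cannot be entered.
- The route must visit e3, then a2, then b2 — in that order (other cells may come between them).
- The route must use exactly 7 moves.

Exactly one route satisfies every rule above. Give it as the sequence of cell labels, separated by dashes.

The waypoints must appear in the order e3, a2, b2, with no cell reused.
Route from e2: down 1 to e3, left 1 to d3, up-left 2 to b1, down-left 1 to a2, right 1 to b2, down 1 to b3 — 7 moves in all.
Check: order respected (1 at step 1, 2 at step 5, 3 at step 6); 7 moves as required.

e2 - e3 - d3 - c2 - b1 - a2 - b2 - b3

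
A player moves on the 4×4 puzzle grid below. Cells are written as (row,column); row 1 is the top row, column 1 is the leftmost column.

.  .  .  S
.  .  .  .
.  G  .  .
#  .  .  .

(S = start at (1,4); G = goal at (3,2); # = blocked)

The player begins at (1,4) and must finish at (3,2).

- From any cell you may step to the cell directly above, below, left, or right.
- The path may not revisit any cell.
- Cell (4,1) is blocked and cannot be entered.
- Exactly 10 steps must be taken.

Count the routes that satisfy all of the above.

Need simple routes of exactly 10 moves from (1,4) to (3,2) (Manhattan distance 4, so 3 moves are spent on a detour and 3 undoing it).
Branch systematically from the start, pruning whenever the remaining move budget drops below the Manhattan distance to (3,2) or differs from it in parity. Grouping the completions by first move — via (2,4): 6; via (1,3): 6 — and summing: 6 + 6 = 12.
That gives 12 routes.

12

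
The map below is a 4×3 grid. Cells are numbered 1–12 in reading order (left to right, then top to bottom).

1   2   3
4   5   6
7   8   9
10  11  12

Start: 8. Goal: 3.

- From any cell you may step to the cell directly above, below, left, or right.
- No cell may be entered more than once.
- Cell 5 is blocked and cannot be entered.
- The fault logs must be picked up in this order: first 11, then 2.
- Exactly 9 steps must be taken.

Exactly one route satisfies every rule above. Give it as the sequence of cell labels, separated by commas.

The waypoints must appear in the order 11, 2, with no cell reused.
Route from 8: right 1 to 9, down 1 to 12, left 2 to 10, up 3 to 1, right 2 to 3 — 9 moves in all.
Check: order respected (11 at step 3, 2 at step 8); 9 moves as required.

8, 9, 12, 11, 10, 7, 4, 1, 2, 3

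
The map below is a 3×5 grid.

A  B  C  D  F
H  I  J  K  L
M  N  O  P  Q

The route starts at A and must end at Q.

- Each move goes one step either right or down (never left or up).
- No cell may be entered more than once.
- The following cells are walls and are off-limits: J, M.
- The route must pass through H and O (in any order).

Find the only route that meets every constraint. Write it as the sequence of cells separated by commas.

Moves only go right or down, so the column and row indices never decrease.
Route from A: down to H, right to I, down to N, 3× right (reaching Q) — 6 moves in all.
Check: all required cells visited.

A, H, I, N, O, P, Q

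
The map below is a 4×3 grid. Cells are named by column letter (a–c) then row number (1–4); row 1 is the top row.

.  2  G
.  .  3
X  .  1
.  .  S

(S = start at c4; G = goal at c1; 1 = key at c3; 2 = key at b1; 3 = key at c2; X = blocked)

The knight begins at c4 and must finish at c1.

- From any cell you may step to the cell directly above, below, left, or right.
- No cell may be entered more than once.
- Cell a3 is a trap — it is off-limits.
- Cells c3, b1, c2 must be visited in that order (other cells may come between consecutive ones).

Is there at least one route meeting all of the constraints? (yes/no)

Ignoring the required order, 4 revisit-free routes from c4 to c1 pass through all of c3, b1, and c2; the waypoint orders that occur are c3 → c2 → b1 (4) — never c3 → b1 → c2.

no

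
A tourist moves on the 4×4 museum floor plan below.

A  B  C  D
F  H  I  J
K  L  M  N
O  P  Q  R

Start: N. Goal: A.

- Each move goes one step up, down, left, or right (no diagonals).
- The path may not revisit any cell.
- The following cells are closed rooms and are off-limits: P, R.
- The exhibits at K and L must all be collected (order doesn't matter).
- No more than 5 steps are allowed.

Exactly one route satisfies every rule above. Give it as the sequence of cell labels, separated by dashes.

Any route must reach K and L and still end at A within 5 moves, so the order of the required stops is forced.
Route from N: 3× left (reaching K), 2× up (reaching A) — 5 moves in all.
Check: all required cells visited; 5 ≤ 5 moves.

N - M - L - K - F - A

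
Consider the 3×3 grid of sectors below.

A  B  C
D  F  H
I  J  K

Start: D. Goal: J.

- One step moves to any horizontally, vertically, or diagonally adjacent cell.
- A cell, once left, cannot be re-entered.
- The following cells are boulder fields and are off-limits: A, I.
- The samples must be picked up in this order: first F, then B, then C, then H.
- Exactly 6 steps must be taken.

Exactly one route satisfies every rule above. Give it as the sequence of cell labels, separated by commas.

D, F, B, C, H, K, J

The waypoints must appear in the order F, B, C, H, with no cell reused.
Route from D: right 1 to F, up 1 to B, right 1 to C, down 2 to K, left 1 to J — 6 moves in all.
Check: order respected (F at step 1, B at step 2, C at step 3, H at step 4); 6 moves as required.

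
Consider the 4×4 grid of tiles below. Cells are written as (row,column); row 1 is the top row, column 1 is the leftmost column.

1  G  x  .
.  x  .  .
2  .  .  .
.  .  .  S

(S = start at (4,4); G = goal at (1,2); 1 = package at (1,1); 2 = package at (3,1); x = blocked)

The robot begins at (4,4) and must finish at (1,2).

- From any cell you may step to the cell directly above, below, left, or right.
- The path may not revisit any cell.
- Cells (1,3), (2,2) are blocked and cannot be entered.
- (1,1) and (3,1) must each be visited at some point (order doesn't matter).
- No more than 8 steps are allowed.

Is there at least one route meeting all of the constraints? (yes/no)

One route that works: (4,4) → (3,4) → (3,3) → (3,2) → (3,1) → (2,1) → (1,1) → (1,2).

yes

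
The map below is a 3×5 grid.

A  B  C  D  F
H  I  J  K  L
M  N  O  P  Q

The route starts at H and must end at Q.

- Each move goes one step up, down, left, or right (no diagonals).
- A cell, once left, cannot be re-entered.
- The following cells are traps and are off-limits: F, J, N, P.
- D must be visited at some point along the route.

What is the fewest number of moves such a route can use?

7

Any route passes through D somewhere between H and Q. Summing Manhattan distances along the two legs (H → D → Q) gives a lower bound of 4 + 3 = 7 moves.
A route of 7 moves achieves this: H → A → B → C → D → K → L → Q.
Since 7 matches the lower bound, it is optimal.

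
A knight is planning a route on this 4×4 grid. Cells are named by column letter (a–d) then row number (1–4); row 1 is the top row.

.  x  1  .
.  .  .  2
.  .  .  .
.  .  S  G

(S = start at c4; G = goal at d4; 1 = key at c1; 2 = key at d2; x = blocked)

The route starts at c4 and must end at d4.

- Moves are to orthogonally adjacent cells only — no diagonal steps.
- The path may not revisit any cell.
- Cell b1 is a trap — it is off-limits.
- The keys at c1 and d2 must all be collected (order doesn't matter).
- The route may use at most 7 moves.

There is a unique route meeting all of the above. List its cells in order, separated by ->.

The budget equals the shortest possible length, so every move has to be on a shortest route through the required cells.
Route from c4: 3× up (reaching c1), right to d1, 3× down (reaching d4) — 7 moves in all.
Check: all required cells visited; 7 ≤ 7 moves.

c4 -> c3 -> c2 -> c1 -> d1 -> d2 -> d3 -> d4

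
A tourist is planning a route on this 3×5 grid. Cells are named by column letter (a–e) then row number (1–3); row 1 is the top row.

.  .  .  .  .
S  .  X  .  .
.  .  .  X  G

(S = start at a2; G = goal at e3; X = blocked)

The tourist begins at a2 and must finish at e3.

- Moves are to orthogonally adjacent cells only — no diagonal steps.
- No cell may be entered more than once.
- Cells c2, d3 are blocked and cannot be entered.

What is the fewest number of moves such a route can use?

The Manhattan distance from a2 to e3 is |2−3| + |1−5| = 5, so at least 5 moves are needed.
That bound ignores the blocked cells. Measuring each leg by the fewest moves that actually steer around them (a2→e3: 7) raises the lower bound to 7.
A route of 7 moves exists: a2 → a1 → b1 → c1 → d1 → d2 → e2 → e3.
Since 7 matches that lower bound, it is optimal.

7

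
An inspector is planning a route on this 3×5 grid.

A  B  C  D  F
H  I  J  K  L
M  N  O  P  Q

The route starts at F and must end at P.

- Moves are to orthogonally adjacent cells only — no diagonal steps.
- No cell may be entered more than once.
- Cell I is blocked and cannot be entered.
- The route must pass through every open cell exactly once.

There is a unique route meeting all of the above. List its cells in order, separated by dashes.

Need to visit all 14 open cells exactly once, starting at F and ending at P.
Cell H has only two open neighbours (A and M), so the path must pass straight through it: one of those is the cell it's entered from and the other is where it exits.
Route from F: 4× left (reaching A), 2× down (reaching M), 2× right (reaching O), up to J, 2× right (reaching L), down to Q, left to P — 13 moves in all.
Check: all 14 open cells covered.

F - D - C - B - A - H - M - N - O - J - K - L - Q - P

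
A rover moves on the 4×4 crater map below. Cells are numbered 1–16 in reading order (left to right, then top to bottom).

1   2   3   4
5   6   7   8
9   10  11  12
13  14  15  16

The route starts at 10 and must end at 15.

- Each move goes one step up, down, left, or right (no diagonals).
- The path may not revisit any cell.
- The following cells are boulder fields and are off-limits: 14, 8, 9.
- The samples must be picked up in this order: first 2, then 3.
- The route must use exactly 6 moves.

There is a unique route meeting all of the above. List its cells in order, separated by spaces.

The waypoints must appear in the order 2, 3, with no cell reused.
Route from 10: up 2 to 2, right 1 to 3, down 3 to 15 — 6 moves in all.
Check: order respected (2 at step 2, 3 at step 3); 6 moves as required.

10 6 2 3 7 11 15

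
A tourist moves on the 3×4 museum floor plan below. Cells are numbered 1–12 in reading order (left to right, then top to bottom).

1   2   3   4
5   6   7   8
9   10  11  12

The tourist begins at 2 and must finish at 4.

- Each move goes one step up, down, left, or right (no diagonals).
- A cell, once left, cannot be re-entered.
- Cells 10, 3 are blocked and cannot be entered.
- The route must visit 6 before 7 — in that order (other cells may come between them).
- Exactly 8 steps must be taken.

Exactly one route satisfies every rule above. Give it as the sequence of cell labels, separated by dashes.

2 - 1 - 5 - 6 - 7 - 11 - 12 - 8 - 4

The waypoints must appear in the order 6, 7, with no cell reused.
Route from 2: left to 1, down to 5, 2× right (reaching 7), down to 11, right to 12, 2× up (reaching 4) — 8 moves in all.
Check: order respected (6 at step 3, 7 at step 4); 8 moves as required.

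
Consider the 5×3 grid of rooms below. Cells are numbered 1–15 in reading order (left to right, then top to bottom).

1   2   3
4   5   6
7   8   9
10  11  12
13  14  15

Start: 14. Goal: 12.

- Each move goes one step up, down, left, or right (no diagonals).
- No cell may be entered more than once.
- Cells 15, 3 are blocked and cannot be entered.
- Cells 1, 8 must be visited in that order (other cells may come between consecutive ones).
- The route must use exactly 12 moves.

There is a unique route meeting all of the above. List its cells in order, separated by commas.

14, 13, 10, 7, 4, 1, 2, 5, 6, 9, 8, 11, 12

The waypoints must appear in the order 1, 8, with no cell reused.
Route from 14: left 1 to 13, up 4 to 1, right 1 to 2, down 1 to 5, right 1 to 6, down 1 to 9, left 1 to 8, down 1 to 11, right 1 to 12 — 12 moves in all.
Check: order respected (1 at step 5, 8 at step 10); 12 moves as required.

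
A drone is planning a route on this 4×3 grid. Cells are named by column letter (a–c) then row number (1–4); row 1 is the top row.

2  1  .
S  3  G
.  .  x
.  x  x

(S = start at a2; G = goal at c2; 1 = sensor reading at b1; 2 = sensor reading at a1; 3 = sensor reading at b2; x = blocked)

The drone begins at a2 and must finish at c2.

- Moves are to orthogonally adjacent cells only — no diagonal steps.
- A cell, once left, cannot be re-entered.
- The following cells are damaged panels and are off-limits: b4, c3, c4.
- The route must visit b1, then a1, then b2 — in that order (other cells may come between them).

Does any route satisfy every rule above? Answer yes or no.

Ignoring the required order, 1 revisit-free route from a2 to c2 passes through all of b1, a1, and b2; the waypoint orders that occur are a1 → b1 → b2 (1) — never b1 → a1 → b2.

no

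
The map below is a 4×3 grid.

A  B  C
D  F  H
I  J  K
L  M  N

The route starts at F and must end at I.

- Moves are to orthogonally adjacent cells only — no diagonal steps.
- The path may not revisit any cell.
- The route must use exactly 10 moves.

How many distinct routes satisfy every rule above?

Need simple routes of exactly 10 moves from F to I (Manhattan distance 2, so 4 moves are spent on a detour and 4 undoing it).
Enumerating: F J M N K H C B A D I | F D A B C H K N M J I | F D A B C H K N M L I | F D A B C H K J M L I.
That gives 4 routes.

4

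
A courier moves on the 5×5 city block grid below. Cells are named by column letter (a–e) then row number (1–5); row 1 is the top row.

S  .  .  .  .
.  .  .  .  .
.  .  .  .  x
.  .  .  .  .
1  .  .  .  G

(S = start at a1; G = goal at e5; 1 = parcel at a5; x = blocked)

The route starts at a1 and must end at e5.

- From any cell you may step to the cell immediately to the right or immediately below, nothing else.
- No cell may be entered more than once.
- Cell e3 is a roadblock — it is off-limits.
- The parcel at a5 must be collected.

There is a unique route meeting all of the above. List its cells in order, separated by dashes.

Moves only go right or down, so the column and row indices never decrease.
Route from a1: down 4 to a5, right 4 to e5 — 8 moves in all.
Check: all required cells visited.

a1 - a2 - a3 - a4 - a5 - b5 - c5 - d5 - e5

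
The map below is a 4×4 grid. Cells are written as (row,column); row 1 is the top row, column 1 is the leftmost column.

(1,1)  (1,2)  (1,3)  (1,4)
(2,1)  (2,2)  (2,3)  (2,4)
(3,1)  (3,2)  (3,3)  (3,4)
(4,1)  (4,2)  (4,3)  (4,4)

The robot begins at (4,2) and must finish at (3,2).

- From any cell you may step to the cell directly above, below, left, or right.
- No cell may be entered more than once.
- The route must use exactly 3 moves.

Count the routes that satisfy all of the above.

Need simple routes of exactly 3 moves from (4,2) to (3,2) (Manhattan distance 1, so 1 moves are spent on a detour and 1 undoing it).
Enumerating: (4,2) (4,1) (3,1) (3,2) | (4,2) (4,3) (3,3) (3,2).
That gives 2 routes.

2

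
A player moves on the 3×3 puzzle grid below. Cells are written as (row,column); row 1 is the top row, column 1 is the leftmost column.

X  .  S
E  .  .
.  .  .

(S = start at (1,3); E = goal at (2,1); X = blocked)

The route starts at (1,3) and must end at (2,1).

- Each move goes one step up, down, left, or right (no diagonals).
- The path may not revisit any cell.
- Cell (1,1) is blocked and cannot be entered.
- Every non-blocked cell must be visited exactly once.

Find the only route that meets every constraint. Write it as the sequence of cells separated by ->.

Need to visit all 8 open cells exactly once, starting at (1,3) and ending at (2,1).
Cell (3,1) has only two open neighbours ((2,1) and (3,2)), so the path must pass straight through it: one of those is the cell it's entered from and the other is where it exits.
Route from (1,3): left 1 to (1,2), down 1 to (2,2), right 1 to (2,3), down 1 to (3,3), left 2 to (3,1), up 1 to (2,1) — 7 moves in all.
Check: all 8 open cells covered.

(1,3) -> (1,2) -> (2,2) -> (2,3) -> (3,3) -> (3,2) -> (3,1) -> (2,1)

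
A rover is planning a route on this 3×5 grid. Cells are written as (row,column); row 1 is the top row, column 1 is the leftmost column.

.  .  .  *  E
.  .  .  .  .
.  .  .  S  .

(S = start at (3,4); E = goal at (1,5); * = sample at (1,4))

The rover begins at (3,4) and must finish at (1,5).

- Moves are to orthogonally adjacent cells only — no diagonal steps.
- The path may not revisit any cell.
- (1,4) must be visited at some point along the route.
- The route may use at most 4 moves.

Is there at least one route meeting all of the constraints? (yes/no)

yes

One route that works: (3,4) → (2,4) → (1,4) → (1,5).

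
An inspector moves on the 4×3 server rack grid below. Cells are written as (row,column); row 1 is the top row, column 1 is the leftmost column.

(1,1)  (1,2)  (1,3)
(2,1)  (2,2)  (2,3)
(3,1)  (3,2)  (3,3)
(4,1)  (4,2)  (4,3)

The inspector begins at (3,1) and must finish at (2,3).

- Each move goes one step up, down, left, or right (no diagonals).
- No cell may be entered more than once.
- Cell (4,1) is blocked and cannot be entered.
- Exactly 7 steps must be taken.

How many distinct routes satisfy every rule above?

3

Need simple routes of exactly 7 moves from (3,1) to (2,3) (Manhattan distance 3, so 2 moves are spent on a detour and 2 undoing it).
Enumerating: (3,1) (2,1) (1,1) (1,2) (2,2) (3,2) (3,3) (2,3) | (3,1) (2,1) (2,2) (3,2) (4,2) (4,3) (3,3) (2,3) | (3,1) (3,2) (2,2) (2,1) (1,1) (1,2) (1,3) (2,3).
That gives 3 routes.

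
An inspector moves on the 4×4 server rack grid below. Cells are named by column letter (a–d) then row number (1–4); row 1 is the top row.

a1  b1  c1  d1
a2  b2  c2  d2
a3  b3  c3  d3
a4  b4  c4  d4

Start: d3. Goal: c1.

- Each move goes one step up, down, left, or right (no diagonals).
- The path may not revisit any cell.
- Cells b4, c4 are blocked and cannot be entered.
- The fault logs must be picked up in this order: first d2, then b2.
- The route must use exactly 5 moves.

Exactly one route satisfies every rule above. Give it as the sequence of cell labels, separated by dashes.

d3 - d2 - c2 - b2 - b1 - c1

The waypoints must appear in the order d2, b2, with no cell reused.
Route from d3: up to d2, 2× left (reaching b2), up to b1, right to c1 — 5 moves in all.
Check: order respected (d2 at step 1, b2 at step 3); 5 moves as required.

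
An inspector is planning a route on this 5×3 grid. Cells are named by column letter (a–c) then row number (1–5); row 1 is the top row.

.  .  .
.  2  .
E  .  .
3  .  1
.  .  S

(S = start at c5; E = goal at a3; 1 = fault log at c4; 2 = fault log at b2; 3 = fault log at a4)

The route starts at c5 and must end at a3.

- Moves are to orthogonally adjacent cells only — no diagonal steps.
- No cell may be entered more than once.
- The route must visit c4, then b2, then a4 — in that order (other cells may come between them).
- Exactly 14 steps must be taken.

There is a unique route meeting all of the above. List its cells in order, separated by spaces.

The waypoints must appear in the order c4, b2, a4, with no cell reused.
Route from c5: up 4 to c1, left 2 to a1, down 1 to a2, right 1 to b2, down 3 to b5, left 1 to a5, up 2 to a3 — 14 moves in all.
Check: order respected (1 at step 1, 2 at step 8, 3 at step 13); 14 moves as required.

c5 c4 c3 c2 c1 b1 a1 a2 b2 b3 b4 b5 a5 a4 a3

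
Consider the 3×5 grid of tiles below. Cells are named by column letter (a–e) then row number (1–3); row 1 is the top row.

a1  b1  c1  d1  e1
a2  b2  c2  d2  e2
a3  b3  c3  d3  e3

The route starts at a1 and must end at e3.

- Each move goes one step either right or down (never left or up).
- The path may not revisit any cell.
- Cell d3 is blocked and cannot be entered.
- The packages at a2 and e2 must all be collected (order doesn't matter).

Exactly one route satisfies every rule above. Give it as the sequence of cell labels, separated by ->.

a1 -> a2 -> b2 -> c2 -> d2 -> e2 -> e3

Moves only go right or down, so the column and row indices never decrease.
Route from a1: down to a2, 4× right (reaching e2), down to e3 — 6 moves in all.
Check: all required cells visited.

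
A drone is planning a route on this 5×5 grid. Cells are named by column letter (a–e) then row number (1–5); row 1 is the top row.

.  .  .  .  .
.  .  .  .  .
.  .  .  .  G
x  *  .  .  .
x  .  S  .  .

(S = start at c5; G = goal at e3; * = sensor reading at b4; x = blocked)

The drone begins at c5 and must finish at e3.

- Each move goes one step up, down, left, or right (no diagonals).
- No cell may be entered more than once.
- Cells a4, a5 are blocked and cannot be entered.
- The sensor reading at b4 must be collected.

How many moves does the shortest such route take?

Any route passes through b4 somewhere between c5 and e3. Summing Manhattan distances along the two legs (c5 → b4 → e3) gives a lower bound of 2 + 4 = 6 moves.
A route of 6 moves achieves this: c5 → c4 → b4 → b3 → c3 → d3 → e3.
Since 6 matches the lower bound, it is optimal.

6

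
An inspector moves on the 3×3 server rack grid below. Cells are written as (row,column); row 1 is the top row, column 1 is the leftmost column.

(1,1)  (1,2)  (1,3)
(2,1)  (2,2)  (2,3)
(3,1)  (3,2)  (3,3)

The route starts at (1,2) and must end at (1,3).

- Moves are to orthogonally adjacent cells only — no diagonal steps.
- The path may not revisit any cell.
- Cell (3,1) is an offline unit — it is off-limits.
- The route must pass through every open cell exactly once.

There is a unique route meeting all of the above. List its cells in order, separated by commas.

(1,2), (1,1), (2,1), (2,2), (3,2), (3,3), (2,3), (1,3)

Need to visit all 8 open cells exactly once, starting at (1,2) and ending at (1,3).
Cell (3,3) has only two open neighbours ((2,3) and (3,2)), so the path must pass straight through it: one of those is the cell it's entered from and the other is where it exits.
Route from (1,2): left to (1,1), down to (2,1), right to (2,2), down to (3,2), right to (3,3), 2× up (reaching (1,3)) — 7 moves in all.
Check: all 8 open cells covered.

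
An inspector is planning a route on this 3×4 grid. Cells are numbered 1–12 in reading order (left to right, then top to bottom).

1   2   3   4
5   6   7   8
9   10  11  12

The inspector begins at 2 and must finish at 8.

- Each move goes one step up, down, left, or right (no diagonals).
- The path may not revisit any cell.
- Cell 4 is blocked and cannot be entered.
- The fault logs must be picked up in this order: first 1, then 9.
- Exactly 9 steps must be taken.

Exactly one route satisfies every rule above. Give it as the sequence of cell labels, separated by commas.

The waypoints must appear in the order 1, 9, with no cell reused.
Route from 2: left 1 to 1, down 2 to 9, right 1 to 10, up 1 to 6, right 1 to 7, down 1 to 11, right 1 to 12, up 1 to 8 — 9 moves in all.
Check: order respected (1 at step 1, 9 at step 3); 9 moves as required.

2, 1, 5, 9, 10, 6, 7, 11, 12, 8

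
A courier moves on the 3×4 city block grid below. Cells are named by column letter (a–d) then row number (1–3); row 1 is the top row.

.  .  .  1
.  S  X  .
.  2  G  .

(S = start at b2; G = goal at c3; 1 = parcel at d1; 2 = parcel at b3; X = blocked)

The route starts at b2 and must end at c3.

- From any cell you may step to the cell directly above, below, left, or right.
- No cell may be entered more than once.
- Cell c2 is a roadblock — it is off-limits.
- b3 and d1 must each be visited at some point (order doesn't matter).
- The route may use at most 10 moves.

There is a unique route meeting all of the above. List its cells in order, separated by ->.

b2 -> b3 -> a3 -> a2 -> a1 -> b1 -> c1 -> d1 -> d2 -> d3 -> c3

The 10-move cap with required stops at b3, d1 leaves no slack for detours.
Route from b2: down 1 to b3, left 1 to a3, up 2 to a1, right 3 to d1, down 2 to d3, left 1 to c3 — 10 moves in all.
Check: all required cells visited; 10 ≤ 10 moves.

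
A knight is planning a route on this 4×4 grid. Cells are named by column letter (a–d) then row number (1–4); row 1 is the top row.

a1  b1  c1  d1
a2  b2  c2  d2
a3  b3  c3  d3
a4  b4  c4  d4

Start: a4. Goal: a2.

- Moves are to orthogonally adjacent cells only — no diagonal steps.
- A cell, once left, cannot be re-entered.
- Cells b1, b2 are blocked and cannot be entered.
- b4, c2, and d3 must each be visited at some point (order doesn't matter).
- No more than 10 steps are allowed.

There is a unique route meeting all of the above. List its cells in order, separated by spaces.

Any route must reach b4, c2, and d3 and still end at a2 within 10 moves, so the order of the required stops is forced.
Route from a4: 3× right (reaching d4), 2× up (reaching d2), left to c2, down to c3, 2× left (reaching a3), up to a2 — 10 moves in all.
Check: all required cells visited; 10 ≤ 10 moves.

a4 b4 c4 d4 d3 d2 c2 c3 b3 a3 a2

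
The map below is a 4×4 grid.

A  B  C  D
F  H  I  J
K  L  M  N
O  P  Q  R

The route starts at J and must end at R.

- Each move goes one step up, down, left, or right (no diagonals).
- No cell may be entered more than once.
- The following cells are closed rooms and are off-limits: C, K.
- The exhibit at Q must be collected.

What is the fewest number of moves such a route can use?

Any route passes through Q somewhere between J and R. Summing Manhattan distances along the two legs (J → Q → R) gives a lower bound of 3 + 1 = 4 moves.
A route of 4 moves achieves this: J → N → M → Q → R.
Since 4 matches the lower bound, it is optimal.

4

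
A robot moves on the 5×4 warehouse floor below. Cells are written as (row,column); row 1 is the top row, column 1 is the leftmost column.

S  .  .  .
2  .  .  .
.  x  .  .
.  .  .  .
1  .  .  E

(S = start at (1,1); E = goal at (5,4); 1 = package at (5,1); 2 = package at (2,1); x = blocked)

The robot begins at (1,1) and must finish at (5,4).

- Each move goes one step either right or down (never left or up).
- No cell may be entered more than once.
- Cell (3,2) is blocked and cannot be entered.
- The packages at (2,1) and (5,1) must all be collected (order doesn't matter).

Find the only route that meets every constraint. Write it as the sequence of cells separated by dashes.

Moves only go right or down, so the column and row indices never decrease.
Route from (1,1): down 4 to (5,1), right 3 to (5,4) — 7 moves in all.
Check: all required cells visited.

(1,1) - (2,1) - (3,1) - (4,1) - (5,1) - (5,2) - (5,3) - (5,4)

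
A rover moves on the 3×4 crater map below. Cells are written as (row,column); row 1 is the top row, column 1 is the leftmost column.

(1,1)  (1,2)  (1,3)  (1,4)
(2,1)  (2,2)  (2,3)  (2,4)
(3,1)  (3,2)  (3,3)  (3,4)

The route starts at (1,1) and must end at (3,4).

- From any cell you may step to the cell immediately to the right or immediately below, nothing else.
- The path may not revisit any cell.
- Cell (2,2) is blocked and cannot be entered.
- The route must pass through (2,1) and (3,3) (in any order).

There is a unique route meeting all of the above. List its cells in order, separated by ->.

Moves only go right or down, so the column and row indices never decrease.
Route from (1,1): down 2 to (3,1), right 3 to (3,4) — 5 moves in all.
Check: all required cells visited.

(1,1) -> (2,1) -> (3,1) -> (3,2) -> (3,3) -> (3,4)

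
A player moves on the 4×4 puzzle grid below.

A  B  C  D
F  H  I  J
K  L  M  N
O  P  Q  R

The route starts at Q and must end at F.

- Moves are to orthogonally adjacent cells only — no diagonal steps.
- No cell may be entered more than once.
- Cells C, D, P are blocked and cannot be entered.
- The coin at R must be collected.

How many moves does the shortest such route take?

Any route passes through R somewhere between Q and F. Summing Manhattan distances along the two legs (Q → R → F) gives a lower bound of 1 + 5 = 6 moves.
A route of 6 moves achieves this: Q → R → N → J → I → H → F.
Since 6 matches the lower bound, it is optimal.

6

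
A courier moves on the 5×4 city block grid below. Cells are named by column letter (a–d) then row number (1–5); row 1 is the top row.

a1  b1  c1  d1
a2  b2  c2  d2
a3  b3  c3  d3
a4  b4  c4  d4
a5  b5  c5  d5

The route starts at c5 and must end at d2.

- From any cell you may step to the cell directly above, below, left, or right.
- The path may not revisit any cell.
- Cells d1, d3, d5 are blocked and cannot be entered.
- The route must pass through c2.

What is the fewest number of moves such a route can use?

4

Any route passes through c2 somewhere between c5 and d2. Summing Manhattan distances along the two legs (c5 → c2 → d2) gives a lower bound of 3 + 1 = 4 moves.
A route of 4 moves achieves this: c5 → c4 → c3 → c2 → d2.
Since 4 matches the lower bound, it is optimal.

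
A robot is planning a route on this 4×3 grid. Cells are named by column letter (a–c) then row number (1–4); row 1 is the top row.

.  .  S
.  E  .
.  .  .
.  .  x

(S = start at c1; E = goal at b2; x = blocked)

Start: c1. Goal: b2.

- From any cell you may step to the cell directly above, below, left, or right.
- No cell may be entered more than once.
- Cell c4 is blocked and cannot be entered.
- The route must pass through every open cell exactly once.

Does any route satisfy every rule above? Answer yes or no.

yes

One route that works: c1 → c2 → c3 → b3 → b4 → a4 → a3 → a2 → a1 → b1 → b2.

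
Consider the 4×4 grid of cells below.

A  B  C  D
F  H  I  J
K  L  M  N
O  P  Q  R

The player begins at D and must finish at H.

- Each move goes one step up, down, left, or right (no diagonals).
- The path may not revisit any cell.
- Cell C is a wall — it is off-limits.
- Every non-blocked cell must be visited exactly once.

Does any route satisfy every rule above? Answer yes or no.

no

Colour the cells like a checkerboard: each orthogonal step flips colour, so a Hamiltonian route alternates colours. Here there are 7 cells of one colour and 8 of the other, with start on the opposite colour to the goal — the counts and endpoints can't be arranged into an alternating sequence of length 15, so no Hamiltonian route exists.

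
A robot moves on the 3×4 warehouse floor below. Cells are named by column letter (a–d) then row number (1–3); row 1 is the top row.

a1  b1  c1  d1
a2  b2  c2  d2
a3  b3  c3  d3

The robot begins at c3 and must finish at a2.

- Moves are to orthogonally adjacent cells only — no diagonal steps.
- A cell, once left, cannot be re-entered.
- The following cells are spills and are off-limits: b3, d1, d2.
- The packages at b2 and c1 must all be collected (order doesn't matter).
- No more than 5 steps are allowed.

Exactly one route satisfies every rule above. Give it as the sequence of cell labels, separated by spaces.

c3 c2 c1 b1 b2 a2

The budget equals the shortest possible length, so every move has to be on a shortest route through the required cells.
Route from c3: up 2 to c1, left 1 to b1, down 1 to b2, left 1 to a2 — 5 moves in all.
Check: all required cells visited; 5 ≤ 5 moves.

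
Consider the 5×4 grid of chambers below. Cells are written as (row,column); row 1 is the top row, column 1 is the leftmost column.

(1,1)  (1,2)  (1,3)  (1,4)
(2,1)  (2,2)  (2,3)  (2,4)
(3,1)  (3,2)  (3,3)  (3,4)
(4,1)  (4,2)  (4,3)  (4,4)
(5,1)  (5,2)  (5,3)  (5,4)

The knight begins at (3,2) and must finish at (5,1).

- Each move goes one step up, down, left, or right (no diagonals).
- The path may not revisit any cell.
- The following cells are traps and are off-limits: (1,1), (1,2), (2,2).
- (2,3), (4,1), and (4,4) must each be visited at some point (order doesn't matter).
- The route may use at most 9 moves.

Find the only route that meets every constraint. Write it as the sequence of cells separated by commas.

The 9-move cap with required stops at (2,3), (4,1), (4,4) leaves no slack for detours.
Route from (3,2): right 1 to (3,3), up 1 to (2,3), right 1 to (2,4), down 2 to (4,4), left 3 to (4,1), down 1 to (5,1) — 9 moves in all.
Check: all required cells visited; 9 ≤ 9 moves.

(3,2), (3,3), (2,3), (2,4), (3,4), (4,4), (4,3), (4,2), (4,1), (5,1)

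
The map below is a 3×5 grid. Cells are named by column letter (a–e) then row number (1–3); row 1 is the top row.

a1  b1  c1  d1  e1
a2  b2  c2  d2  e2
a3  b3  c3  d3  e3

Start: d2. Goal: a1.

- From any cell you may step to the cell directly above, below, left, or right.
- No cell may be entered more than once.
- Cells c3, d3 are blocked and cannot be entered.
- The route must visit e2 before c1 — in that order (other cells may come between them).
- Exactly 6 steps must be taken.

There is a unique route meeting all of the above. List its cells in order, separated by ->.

d2 -> e2 -> e1 -> d1 -> c1 -> b1 -> a1

The waypoints must appear in the order e2, c1, with no cell reused.
Route from d2: right 1 to e2, up 1 to e1, left 4 to a1 — 6 moves in all.
Check: order respected (e2 at step 1, c1 at step 4); 6 moves as required.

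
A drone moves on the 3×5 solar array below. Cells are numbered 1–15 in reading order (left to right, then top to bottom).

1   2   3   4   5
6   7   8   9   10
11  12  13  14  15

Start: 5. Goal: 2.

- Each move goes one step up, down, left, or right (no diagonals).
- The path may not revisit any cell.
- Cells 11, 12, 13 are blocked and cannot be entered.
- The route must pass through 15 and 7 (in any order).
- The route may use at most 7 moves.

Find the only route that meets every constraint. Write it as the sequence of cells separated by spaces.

The budget equals the shortest possible length, so every move has to be on a shortest route through the required cells.
Route from 5: 2× down (reaching 15), left to 14, up to 9, 2× left (reaching 7), up to 2 — 7 moves in all.
Check: all required cells visited; 7 ≤ 7 moves.

5 10 15 14 9 8 7 2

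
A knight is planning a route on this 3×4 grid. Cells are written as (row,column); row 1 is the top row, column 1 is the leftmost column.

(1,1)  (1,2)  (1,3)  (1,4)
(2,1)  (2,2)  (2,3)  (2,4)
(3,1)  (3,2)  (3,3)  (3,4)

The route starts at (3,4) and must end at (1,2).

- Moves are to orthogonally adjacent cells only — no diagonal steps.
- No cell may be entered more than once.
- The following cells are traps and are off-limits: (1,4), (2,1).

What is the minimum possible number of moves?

The Manhattan distance from (3,4) to (1,2) is |3−1| + |4−2| = 4, so at least 4 moves are needed.
A route of 4 moves achieves this: (3,4) → (2,4) → (2,3) → (1,3) → (1,2).
Since 4 matches the lower bound, it is optimal.

4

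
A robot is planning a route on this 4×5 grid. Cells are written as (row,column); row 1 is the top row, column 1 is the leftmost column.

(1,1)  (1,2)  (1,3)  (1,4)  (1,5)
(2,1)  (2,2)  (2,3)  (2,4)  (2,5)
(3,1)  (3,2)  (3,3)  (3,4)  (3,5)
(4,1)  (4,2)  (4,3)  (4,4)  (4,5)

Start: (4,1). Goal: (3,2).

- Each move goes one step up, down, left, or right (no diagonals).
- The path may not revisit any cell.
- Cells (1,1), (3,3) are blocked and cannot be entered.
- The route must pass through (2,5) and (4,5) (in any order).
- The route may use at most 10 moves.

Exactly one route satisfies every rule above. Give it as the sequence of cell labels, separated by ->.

Any route must reach (2,5) and (4,5) and still end at (3,2) within 10 moves, so the order of the required stops is forced.
Route from (4,1): right 4 to (4,5), up 2 to (2,5), left 3 to (2,2), down 1 to (3,2) — 10 moves in all.
Check: all required cells visited; 10 ≤ 10 moves.

(4,1) -> (4,2) -> (4,3) -> (4,4) -> (4,5) -> (3,5) -> (2,5) -> (2,4) -> (2,3) -> (2,2) -> (3,2)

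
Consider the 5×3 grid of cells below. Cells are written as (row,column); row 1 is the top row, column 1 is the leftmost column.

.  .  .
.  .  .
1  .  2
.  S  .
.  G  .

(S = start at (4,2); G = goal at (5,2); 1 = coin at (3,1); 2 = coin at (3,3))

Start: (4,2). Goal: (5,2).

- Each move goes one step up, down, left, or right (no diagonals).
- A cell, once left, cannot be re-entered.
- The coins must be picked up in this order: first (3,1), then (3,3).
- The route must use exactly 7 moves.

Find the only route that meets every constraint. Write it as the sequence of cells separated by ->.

(4,2) -> (4,1) -> (3,1) -> (3,2) -> (3,3) -> (4,3) -> (5,3) -> (5,2)

The waypoints must appear in the order (3,1), (3,3), with no cell reused.
Route from (4,2): left to (4,1), up to (3,1), 2× right (reaching (3,3)), 2× down (reaching (5,3)), left to (5,2) — 7 moves in all.
Check: order respected (1 at step 2, 2 at step 4); 7 moves as required.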